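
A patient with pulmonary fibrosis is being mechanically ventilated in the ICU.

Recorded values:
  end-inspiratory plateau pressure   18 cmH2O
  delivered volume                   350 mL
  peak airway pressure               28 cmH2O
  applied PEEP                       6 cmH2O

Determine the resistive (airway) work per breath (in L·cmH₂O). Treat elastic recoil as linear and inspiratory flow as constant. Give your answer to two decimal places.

3.50

With constant inspiratory flow the resistive pressure is constant at PIP − Pplat = 28 − 18 = 10.0 cmH2O, so resistive work = 10.0 × 0.350 = 3.5 L·cmH2O.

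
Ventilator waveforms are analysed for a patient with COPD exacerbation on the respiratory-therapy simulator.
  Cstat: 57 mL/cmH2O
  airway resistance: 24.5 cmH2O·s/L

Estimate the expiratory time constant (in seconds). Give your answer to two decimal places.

τ = R × C = 24.5 × 57 mL/cmH2O = 24.5 × 0.057 L/cmH2O = 1.397 s.

1.40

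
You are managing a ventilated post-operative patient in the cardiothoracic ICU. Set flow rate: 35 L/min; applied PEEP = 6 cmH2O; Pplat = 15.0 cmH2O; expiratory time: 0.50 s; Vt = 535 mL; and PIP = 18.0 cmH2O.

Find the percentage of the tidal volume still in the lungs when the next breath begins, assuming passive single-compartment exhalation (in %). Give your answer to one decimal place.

19.5

Flow: 35 L/min ÷ 60 = 0.5833 L/s.
R = (PIP − Pplat)/V̇ = (18.0 − 15.0) / 0.5833 = 3.0/0.5833 = 5.143 cmH2O·s/L.
C = Vt/(Pplat − PEEP) = 535.0 / (15.0 − 6) = 535.0/9.0 = 59.444 mL/cmH2O.
τ = R × C = 5.143 × 0.05944 L/cmH2O = 0.3057 s.
Fraction remaining at end-expiration = e^(−Te/τ) = e^(−0.50/0.3057) = 0.1948 → 19.48%.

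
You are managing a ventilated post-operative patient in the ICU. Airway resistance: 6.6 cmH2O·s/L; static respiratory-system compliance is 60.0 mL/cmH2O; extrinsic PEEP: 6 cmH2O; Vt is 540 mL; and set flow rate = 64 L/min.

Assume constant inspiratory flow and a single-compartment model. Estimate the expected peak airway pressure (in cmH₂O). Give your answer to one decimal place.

22.0

Flow: 64 L/min ÷ 60 = 1.0667 L/s.
Equation of motion (constant flow): PIP = Vt/C + R·V̇ + PEEP.
PIP = 540/60.0 + 6.6×1.0667 + 6 = 9.0 + 7.04 + 6 = 22.04 cmH2O.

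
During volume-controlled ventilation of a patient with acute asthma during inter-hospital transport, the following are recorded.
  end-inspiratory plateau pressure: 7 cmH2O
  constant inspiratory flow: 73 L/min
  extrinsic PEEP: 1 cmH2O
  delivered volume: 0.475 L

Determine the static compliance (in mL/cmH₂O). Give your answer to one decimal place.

79.2

Cstat = Vt / (Pplat − PEEP) = 475 / (7 − 1) = 475 / 6.0 = 79.167 mL/cmH2O.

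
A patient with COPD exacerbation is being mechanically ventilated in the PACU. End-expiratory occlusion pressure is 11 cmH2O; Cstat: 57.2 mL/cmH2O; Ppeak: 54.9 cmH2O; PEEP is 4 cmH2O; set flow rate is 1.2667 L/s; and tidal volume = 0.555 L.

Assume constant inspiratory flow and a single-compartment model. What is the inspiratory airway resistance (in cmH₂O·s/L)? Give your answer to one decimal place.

27.0

Total PEEP = 11 cmH2O (set 4 + intrinsic 7); this is the baseline alveolar pressure.
Equation of motion (constant flow): PIP = Vt/C + R·V̇ + PEEP.
R·V̇ = PIP − Vt/C − PEEP = 54.9 − 555/57.2 − 11 = 54.9 − 9.703 − 11 = 34.197 cmH2O.
R = 34.197 / 1.2667 = 26.997 cmH2O·s/L.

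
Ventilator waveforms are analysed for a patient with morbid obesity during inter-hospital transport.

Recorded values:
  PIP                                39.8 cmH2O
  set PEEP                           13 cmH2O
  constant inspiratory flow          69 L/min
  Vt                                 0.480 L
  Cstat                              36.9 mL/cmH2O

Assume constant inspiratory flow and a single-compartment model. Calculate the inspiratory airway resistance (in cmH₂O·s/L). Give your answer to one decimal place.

Flow: 69 L/min ÷ 60 = 1.15 L/s.
Equation of motion (constant flow): PIP = Vt/C + R·V̇ + PEEP.
R·V̇ = PIP − Vt/C − PEEP = 39.8 − 480/36.9 − 13 = 39.8 − 13.008 − 13 = 13.792 cmH2O.
R = 13.792 / 1.15 = 11.993 cmH2O·s/L.

12.0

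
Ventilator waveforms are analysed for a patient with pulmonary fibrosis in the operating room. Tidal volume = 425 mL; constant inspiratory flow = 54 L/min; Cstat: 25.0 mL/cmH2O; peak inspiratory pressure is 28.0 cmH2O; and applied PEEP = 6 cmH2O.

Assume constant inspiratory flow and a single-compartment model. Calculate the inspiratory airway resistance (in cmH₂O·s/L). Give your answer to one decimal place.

5.6

Flow: 54 L/min ÷ 60 = 0.9 L/s.
Equation of motion (constant flow): PIP = Vt/C + R·V̇ + PEEP.
R·V̇ = PIP − Vt/C − PEEP = 28.0 − 425/25.0 − 6 = 28.0 − 17.0 − 6 = 5.0 cmH2O.
R = 5.0 / 0.9 = 5.556 cmH2O·s/L.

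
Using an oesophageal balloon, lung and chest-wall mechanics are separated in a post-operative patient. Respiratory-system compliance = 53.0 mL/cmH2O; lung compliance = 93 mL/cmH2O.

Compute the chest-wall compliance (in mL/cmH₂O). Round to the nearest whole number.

1/Ccw = 1/Crs − 1/CL.
1/Ccw = 1/53.0 − 1/93 = 0.008115.
Ccw = 123.23 mL/cmH2O.

123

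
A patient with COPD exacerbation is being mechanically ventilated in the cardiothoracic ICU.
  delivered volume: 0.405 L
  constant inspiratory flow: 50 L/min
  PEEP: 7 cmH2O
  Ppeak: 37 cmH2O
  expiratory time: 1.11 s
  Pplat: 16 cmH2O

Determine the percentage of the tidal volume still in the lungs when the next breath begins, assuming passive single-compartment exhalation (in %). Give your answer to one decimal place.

37.6

Flow: 50 L/min ÷ 60 = 0.8333 L/s.
R = (PIP − Pplat)/V̇ = (37 − 16) / 0.8333 = 21.0/0.8333 = 25.201 cmH2O·s/L.
C = Vt/(Pplat − PEEP) = 405.0 / (16 − 7) = 405.0/9.0 = 45.0 mL/cmH2O.
τ = R × C = 25.201 × 0.045 L/cmH2O = 1.134 s.
Fraction remaining at end-expiration = e^(−Te/τ) = e^(−1.11/1.134) = 0.3757 → 37.57%.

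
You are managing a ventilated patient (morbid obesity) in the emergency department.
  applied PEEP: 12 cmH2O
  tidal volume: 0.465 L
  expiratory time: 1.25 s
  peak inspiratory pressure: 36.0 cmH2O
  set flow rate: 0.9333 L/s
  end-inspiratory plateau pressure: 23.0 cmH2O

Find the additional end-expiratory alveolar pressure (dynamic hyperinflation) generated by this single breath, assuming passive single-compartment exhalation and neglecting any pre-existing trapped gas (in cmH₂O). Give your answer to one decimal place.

1.3

R = (PIP − Pplat)/V̇ = (36.0 − 23.0) / 0.9333 = 13.0/0.9333 = 13.929 cmH2O·s/L.
C = Vt/(Pplat − PEEP) = 465.0 / (23.0 − 12) = 465.0/11.0 = 42.273 mL/cmH2O.
τ = R × C = 13.929 × 0.04227 L/cmH2O = 0.5888 s.
Fraction remaining = e^(−Te/τ) = e^(−1.25/0.5888) = 0.1197; trapped volume = 465.0 × 0.1197 = 55.661 mL.
Additional alveolar pressure from trapping ≈ V_trapped / C = 55.661 / 42.273 = 1.317 cmH2O.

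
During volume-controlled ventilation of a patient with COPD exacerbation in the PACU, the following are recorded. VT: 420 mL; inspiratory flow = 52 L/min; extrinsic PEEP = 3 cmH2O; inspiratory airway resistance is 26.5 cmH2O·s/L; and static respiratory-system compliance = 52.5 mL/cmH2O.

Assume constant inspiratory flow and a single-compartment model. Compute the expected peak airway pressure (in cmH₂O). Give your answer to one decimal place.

Flow: 52 L/min ÷ 60 = 0.8667 L/s.
Equation of motion (constant flow): PIP = Vt/C + R·V̇ + PEEP.
PIP = 420/52.5 + 26.5×0.8667 + 3 = 8.0 + 22.968 + 3 = 33.968 cmH2O.

34.0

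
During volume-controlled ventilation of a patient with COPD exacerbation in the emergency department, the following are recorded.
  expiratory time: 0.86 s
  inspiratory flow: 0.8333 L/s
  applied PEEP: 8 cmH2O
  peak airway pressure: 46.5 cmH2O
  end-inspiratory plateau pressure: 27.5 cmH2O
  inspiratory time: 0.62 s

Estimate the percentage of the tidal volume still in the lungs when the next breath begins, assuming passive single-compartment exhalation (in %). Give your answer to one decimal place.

24.1

Vt = flow × Ti = 0.8333 L/s × 0.62 s × 1000 mL/L = 516.65 mL.
R = (PIP − Pplat)/V̇ = (46.5 − 27.5) / 0.8333 = 19.0/0.8333 = 22.801 cmH2O·s/L.
C = Vt/(Pplat − PEEP) = 516.65 / (27.5 − 8) = 516.65/19.5 = 26.495 mL/cmH2O.
τ = R × C = 22.801 × 0.0265 L/cmH2O = 0.6042 s.
Fraction remaining at end-expiration = e^(−Te/τ) = e^(−0.86/0.6042) = 0.2409 → 24.09%.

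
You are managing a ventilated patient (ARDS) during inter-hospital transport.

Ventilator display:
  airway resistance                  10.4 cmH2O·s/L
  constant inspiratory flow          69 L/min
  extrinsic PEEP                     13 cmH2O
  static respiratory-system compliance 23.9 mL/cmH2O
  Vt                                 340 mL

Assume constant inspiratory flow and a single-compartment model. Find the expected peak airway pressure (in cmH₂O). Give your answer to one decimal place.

Flow: 69 L/min ÷ 60 = 1.15 L/s.
Equation of motion (constant flow): PIP = Vt/C + R·V̇ + PEEP.
PIP = 340/23.9 + 10.4×1.15 + 13 = 14.226 + 11.96 + 13 = 39.186 cmH2O.

39.2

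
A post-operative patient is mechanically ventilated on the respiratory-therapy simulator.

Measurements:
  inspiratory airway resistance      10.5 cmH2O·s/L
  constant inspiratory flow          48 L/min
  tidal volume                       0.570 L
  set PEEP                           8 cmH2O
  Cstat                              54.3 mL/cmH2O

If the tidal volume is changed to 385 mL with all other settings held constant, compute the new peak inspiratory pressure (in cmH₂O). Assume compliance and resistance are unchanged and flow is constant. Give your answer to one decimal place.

23.5

Flow: 48 L/min ÷ 60 = 0.8 L/s.
PIP = Vt/C + R·V̇ + PEEP (constant-flow equation of motion).
Only the elastic term changes: ΔPIP = ΔVt / C = (385 − 570) / 54.3 = -3.407 cmH2O.
Original PIP = 570/54.3 + 10.5×0.8 + 8 = 26.897 cmH2O; new PIP = 26.897 + (-3.407) = 23.49 cmH2O.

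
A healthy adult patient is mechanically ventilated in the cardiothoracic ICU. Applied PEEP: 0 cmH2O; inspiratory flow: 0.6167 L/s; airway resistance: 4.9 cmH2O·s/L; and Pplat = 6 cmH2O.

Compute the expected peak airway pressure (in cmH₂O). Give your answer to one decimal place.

PIP = Pplat + Raw × flow = 6 + 4.9 × 0.6167 = 6 + 3.022 = 9.022 cmH2O.

9.0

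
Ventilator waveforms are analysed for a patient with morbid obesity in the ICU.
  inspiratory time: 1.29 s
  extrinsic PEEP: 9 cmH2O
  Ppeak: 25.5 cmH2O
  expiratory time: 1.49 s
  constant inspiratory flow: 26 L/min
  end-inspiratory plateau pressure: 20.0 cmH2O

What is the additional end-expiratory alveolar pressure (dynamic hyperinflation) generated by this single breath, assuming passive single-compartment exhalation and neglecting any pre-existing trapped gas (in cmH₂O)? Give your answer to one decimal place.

1.1

Flow: 26 L/min ÷ 60 = 0.4333 L/s.
Vt = flow × Ti = 0.4333 L/s × 1.29 s × 1000 mL/L = 558.96 mL.
R = (PIP − Pplat)/V̇ = (25.5 − 20.0) / 0.4333 = 5.5/0.4333 = 12.693 cmH2O·s/L.
C = Vt/(Pplat − PEEP) = 558.96 / (20.0 − 9) = 558.96/11.0 = 50.815 mL/cmH2O.
τ = R × C = 12.693 × 0.05082 L/cmH2O = 0.6451 s.
Fraction remaining = e^(−Te/τ) = e^(−1.49/0.6451) = 0.09929; trapped volume = 558.96 × 0.09929 = 55.499 mL.
Additional alveolar pressure from trapping ≈ V_trapped / C = 55.499 / 50.815 = 1.092 cmH2O.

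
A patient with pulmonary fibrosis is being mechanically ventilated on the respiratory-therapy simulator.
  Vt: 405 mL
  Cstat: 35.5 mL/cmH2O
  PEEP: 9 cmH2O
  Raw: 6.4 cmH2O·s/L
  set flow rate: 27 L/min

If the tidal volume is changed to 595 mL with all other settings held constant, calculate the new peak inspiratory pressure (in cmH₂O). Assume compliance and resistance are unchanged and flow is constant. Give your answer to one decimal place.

Flow: 27 L/min ÷ 60 = 0.45 L/s.
PIP = Vt/C + R·V̇ + PEEP (constant-flow equation of motion).
Only the elastic term changes: ΔPIP = ΔVt / C = (595 − 405) / 35.5 = 5.352 cmH2O.
Original PIP = 405/35.5 + 6.4×0.45 + 9 = 23.288 cmH2O; new PIP = 23.288 + (5.352) = 28.64 cmH2O.

28.6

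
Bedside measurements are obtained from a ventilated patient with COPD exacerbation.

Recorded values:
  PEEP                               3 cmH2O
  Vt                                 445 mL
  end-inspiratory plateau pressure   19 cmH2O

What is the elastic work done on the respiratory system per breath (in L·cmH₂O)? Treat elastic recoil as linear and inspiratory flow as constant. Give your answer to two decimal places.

3.56

Elastic work ≈ ½ × (Pplat − PEEP) × Vt = 0.5 × (19 − 3) × 0.445 L = 0.5 × 16.0 × 0.445 = 3.56 L·cmH2O.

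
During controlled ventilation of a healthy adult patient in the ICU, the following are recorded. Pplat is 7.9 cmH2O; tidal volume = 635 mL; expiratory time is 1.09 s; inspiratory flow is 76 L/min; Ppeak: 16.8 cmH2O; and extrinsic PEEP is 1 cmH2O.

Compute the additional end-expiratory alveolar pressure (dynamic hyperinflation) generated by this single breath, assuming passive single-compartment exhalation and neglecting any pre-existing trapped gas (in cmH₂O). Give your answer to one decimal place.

Flow: 76 L/min ÷ 60 = 1.2667 L/s.
R = (PIP − Pplat)/V̇ = (16.8 − 7.9) / 1.2667 = 8.9/1.2667 = 7.026 cmH2O·s/L.
C = Vt/(Pplat − PEEP) = 635.0 / (7.9 − 1) = 635.0/6.9 = 92.029 mL/cmH2O.
τ = R × C = 7.026 × 0.09203 L/cmH2O = 0.6466 s.
Fraction remaining = e^(−Te/τ) = e^(−1.09/0.6466) = 0.1853; trapped volume = 635.0 × 0.1853 = 117.67 mL.
Additional alveolar pressure from trapping ≈ V_trapped / C = 117.67 / 92.029 = 1.279 cmH2O.

1.3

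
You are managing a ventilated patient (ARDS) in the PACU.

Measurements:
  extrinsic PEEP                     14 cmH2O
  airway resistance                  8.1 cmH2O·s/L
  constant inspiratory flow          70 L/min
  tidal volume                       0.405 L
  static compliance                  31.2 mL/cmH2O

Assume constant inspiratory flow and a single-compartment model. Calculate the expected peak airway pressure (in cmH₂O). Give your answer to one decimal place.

36.4

Flow: 70 L/min ÷ 60 = 1.1667 L/s.
Equation of motion (constant flow): PIP = Vt/C + R·V̇ + PEEP.
PIP = 405/31.2 + 8.1×1.1667 + 14 = 12.981 + 9.45 + 14 = 36.431 cmH2O.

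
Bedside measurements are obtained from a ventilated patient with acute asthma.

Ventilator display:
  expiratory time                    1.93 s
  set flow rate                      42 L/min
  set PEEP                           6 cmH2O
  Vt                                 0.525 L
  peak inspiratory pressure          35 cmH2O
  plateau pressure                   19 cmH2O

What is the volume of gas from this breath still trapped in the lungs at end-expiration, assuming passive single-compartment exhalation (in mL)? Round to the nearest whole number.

Flow: 42 L/min ÷ 60 = 0.7 L/s.
R = (PIP − Pplat)/V̇ = (35 − 19) / 0.7 = 16.0/0.7 = 22.857 cmH2O·s/L.
C = Vt/(Pplat − PEEP) = 525.0 / (19 − 6) = 525.0/13.0 = 40.385 mL/cmH2O.
τ = R × C = 22.857 × 0.04039 L/cmH2O = 0.9232 s.
Fraction remaining = e^(−Te/τ) = e^(−1.93/0.9232) = 0.1236.
Trapped volume = 525.0 × 0.1236 = 64.89 mL.

65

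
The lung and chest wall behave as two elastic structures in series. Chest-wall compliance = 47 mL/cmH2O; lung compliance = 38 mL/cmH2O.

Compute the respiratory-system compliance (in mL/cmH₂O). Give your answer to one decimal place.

21.0

Lung and chest wall are elastances in series: 1/Crs = 1/CL + 1/Ccw.
1/Crs = 1/38 + 1/47 = 0.04759.
Crs = 21.013 mL/cmH2O.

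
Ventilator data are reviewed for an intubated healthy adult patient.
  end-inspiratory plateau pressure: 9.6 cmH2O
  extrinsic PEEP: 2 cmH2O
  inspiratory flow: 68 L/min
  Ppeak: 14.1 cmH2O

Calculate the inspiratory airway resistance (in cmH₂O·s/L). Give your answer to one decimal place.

Flow: 68 L/min ÷ 60 = 1.1333 L/s.
Raw = (PIP − Pplat) / flow = (14.1 − 9.6) / 1.1333 = 4.5 / 1.1333 = 3.971 cmH2O·s/L.

4.0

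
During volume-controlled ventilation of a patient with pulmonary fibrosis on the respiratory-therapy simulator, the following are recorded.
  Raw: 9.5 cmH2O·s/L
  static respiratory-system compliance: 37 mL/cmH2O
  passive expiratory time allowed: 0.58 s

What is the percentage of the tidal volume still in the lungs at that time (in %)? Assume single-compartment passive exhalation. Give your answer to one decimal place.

τ = R × C = 9.5 × 37 mL/cmH2O = 9.5 × 0.037 L/cmH2O = 0.3515 s.
Passive exhalation: V(t)/V₀ = e^(−t/τ) = e^(−0.58/0.3515) = 0.192.
Fraction remaining = 0.192 → 19.2%.

19.2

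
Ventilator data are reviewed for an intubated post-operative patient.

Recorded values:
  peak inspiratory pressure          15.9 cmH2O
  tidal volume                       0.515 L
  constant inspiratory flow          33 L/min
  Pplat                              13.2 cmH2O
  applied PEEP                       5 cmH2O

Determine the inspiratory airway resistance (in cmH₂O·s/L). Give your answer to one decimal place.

4.9

Flow: 33 L/min ÷ 60 = 0.55 L/s.
Raw = (PIP − Pplat) / flow = (15.9 − 13.2) / 0.55 = 2.7 / 0.55 = 4.909 cmH2O·s/L.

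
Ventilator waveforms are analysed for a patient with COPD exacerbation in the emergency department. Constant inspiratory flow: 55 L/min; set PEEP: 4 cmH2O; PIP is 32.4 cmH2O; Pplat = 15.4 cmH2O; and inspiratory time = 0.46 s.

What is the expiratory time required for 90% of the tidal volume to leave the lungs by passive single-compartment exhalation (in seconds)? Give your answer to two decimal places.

Flow: 55 L/min ÷ 60 = 0.9167 L/s.
Vt = flow × Ti = 0.9167 L/s × 0.46 s × 1000 mL/L = 421.68 mL.
R = (PIP − Pplat)/V̇ = (32.4 − 15.4) / 0.9167 = 17.0/0.9167 = 18.545 cmH2O·s/L.
C = Vt/(Pplat − PEEP) = 421.68 / (15.4 − 4) = 421.68/11.4 = 36.989 mL/cmH2O.
τ = R × C = 18.545 × 0.03699 L/cmH2O = 0.686 s.
t = −τ·ln(1 − 0.90) = −0.686·ln(0.1) = 1.58 s.

1.58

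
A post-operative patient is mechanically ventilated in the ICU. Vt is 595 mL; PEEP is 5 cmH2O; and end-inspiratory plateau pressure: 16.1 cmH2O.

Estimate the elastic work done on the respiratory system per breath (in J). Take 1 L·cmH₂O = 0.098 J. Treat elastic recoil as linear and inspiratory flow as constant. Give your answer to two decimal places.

Elastic work ≈ ½ × (Pplat − PEEP) × Vt = 0.5 × (16.1 − 5) × 0.595 L = 0.5 × 11.1 × 0.595 = 3.302 L·cmH2O.
× 0.098 J/(L·cmH2O) → 0.3236 J.

0.32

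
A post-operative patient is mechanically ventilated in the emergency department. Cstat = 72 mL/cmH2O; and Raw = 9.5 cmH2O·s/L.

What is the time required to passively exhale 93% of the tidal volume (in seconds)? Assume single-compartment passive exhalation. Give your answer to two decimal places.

1.82

τ = R × C = 9.5 × 72 mL/cmH2O = 9.5 × 0.072 L/cmH2O = 0.684 s.
Exhaled fraction f = 1 − e^(−t/τ) → t = −τ·ln(1 − f) = −0.684·ln(0.07) = 1.819 s.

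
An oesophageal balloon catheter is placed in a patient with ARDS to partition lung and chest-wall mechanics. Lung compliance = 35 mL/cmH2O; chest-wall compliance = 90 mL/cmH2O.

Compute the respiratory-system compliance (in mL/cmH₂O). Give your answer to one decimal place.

25.2

Lung and chest wall are elastances in series: 1/Crs = 1/CL + 1/Ccw.
1/Crs = 1/35 + 1/90 = 0.03968.
Crs = 25.202 mL/cmH2O.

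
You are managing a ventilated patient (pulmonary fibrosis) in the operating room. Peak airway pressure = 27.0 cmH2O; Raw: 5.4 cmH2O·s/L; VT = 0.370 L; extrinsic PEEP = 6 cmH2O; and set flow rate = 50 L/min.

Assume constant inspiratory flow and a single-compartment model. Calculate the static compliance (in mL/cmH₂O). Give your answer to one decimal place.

Flow: 50 L/min ÷ 60 = 0.8333 L/s.
Equation of motion (constant flow): PIP = Vt/C + R·V̇ + PEEP.
Vt/C = PIP − R·V̇ − PEEP = 27.0 − 5.4×0.8333 − 6 = 27.0 − 4.5 − 6 = 16.5 cmH2O.
C = Vt / 16.5 = 370 / 16.5 = 22.424 mL/cmH2O.

22.4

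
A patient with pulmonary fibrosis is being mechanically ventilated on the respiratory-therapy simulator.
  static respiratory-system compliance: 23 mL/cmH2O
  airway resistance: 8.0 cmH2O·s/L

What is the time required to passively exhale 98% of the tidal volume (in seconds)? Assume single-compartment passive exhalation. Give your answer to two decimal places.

0.72

τ = R × C = 8.0 × 23 mL/cmH2O = 8.0 × 0.023 L/cmH2O = 0.184 s.
Exhaled fraction f = 1 − e^(−t/τ) → t = −τ·ln(1 − f) = −0.184·ln(0.02) = 0.7198 s.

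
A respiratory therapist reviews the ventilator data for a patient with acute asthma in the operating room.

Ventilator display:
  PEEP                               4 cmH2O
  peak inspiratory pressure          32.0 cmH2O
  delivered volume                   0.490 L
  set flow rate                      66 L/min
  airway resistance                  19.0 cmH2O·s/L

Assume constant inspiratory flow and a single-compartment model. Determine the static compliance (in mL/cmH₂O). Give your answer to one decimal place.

69.0

Flow: 66 L/min ÷ 60 = 1.1 L/s.
Equation of motion (constant flow): PIP = Vt/C + R·V̇ + PEEP.
Vt/C = PIP − R·V̇ − PEEP = 32.0 − 19.0×1.1 − 4 = 32.0 − 20.9 − 4 = 7.1 cmH2O.
C = Vt / 7.1 = 490 / 7.1 = 69.014 mL/cmH2O.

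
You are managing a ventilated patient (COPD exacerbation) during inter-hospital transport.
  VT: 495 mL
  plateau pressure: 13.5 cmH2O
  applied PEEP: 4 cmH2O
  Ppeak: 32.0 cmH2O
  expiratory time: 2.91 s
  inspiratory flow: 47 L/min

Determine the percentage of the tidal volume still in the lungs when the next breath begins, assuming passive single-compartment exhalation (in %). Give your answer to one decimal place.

Flow: 47 L/min ÷ 60 = 0.7833 L/s.
R = (PIP − Pplat)/V̇ = (32.0 − 13.5) / 0.7833 = 18.5/0.7833 = 23.618 cmH2O·s/L.
C = Vt/(Pplat − PEEP) = 495.0 / (13.5 − 4) = 495.0/9.5 = 52.105 mL/cmH2O.
τ = R × C = 23.618 × 0.05211 L/cmH2O = 1.231 s.
Fraction remaining at end-expiration = e^(−Te/τ) = e^(−2.91/1.231) = 0.09405 → 9.405%.

9.4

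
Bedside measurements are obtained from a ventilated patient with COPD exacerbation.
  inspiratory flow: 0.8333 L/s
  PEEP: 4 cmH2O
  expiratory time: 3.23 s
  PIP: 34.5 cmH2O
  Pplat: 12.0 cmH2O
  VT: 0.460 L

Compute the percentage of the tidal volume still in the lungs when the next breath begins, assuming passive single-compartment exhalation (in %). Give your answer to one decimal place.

12.5

R = (PIP − Pplat)/V̇ = (34.5 − 12.0) / 0.8333 = 22.5/0.8333 = 27.001 cmH2O·s/L.
C = Vt/(Pplat − PEEP) = 460.0 / (12.0 − 4) = 460.0/8.0 = 57.5 mL/cmH2O.
τ = R × C = 27.001 × 0.0575 L/cmH2O = 1.553 s.
Fraction remaining at end-expiration = e^(−Te/τ) = e^(−3.23/1.553) = 0.1249 → 12.49%.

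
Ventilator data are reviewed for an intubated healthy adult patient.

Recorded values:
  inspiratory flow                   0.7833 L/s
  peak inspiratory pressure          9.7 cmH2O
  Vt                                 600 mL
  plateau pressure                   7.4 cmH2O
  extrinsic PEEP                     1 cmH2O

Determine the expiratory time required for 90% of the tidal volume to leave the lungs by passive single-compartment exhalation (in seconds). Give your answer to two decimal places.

0.63

R = (PIP − Pplat)/V̇ = (9.7 − 7.4) / 0.7833 = 2.3/0.7833 = 2.936 cmH2O·s/L.
C = Vt/(Pplat − PEEP) = 600.0 / (7.4 − 1) = 600.0/6.4 = 93.75 mL/cmH2O.
τ = R × C = 2.936 × 0.09375 L/cmH2O = 0.2753 s.
t = −τ·ln(1 − 0.90) = −0.2753·ln(0.1) = 0.6339 s.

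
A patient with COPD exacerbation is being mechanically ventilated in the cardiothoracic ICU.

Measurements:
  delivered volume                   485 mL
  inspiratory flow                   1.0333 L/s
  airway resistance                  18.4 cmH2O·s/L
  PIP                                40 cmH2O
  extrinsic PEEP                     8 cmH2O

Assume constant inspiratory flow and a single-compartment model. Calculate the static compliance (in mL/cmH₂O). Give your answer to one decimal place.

37.3

Equation of motion (constant flow): PIP = Vt/C + R·V̇ + PEEP.
Vt/C = PIP − R·V̇ − PEEP = 40 − 18.4×1.0333 − 8 = 40 − 19.013 − 8 = 12.987 cmH2O.
C = Vt / 12.987 = 485 / 12.987 = 37.345 mL/cmH2O.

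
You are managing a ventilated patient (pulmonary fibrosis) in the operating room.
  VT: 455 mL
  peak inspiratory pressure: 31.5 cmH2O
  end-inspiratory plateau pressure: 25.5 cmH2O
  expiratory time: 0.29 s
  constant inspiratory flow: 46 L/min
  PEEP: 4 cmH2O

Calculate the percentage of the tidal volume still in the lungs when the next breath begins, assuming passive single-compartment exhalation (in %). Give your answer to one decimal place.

Flow: 46 L/min ÷ 60 = 0.7667 L/s.
R = (PIP − Pplat)/V̇ = (31.5 − 25.5) / 0.7667 = 6.0/0.7667 = 7.826 cmH2O·s/L.
C = Vt/(Pplat − PEEP) = 455.0 / (25.5 − 4) = 455.0/21.5 = 21.163 mL/cmH2O.
τ = R × C = 7.826 × 0.02116 L/cmH2O = 0.1656 s.
Fraction remaining at end-expiration = e^(−Te/τ) = e^(−0.29/0.1656) = 0.1736 → 17.36%.

17.4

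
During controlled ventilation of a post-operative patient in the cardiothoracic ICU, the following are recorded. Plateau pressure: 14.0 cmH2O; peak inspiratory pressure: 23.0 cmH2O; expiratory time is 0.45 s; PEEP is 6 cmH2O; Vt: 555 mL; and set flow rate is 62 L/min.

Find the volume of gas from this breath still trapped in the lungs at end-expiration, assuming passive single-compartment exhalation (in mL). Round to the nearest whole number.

Flow: 62 L/min ÷ 60 = 1.0333 L/s.
R = (PIP − Pplat)/V̇ = (23.0 − 14.0) / 1.0333 = 9.0/1.0333 = 8.71 cmH2O·s/L.
C = Vt/(Pplat − PEEP) = 555.0 / (14.0 − 6) = 555.0/8.0 = 69.375 mL/cmH2O.
τ = R × C = 8.71 × 0.06938 L/cmH2O = 0.6043 s.
Fraction remaining = e^(−Te/τ) = e^(−0.45/0.6043) = 0.4749.
Trapped volume = 555.0 × 0.4749 = 263.57 mL.

264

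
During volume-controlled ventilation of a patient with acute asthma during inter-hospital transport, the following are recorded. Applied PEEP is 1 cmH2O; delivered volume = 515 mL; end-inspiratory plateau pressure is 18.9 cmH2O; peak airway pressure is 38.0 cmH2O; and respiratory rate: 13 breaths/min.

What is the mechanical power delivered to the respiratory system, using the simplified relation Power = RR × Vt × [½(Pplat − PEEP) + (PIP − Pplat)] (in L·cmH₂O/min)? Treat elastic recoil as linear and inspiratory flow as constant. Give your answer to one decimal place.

187.8

Per-breath work = Vt × [½(Pplat−PEEP) + (PIP−Pplat)] = 0.515 × [0.5×17.9 + 19.1] = 0.515 × 28.05 = 14.446 L·cmH2O.
Power = 13 × 14.446 = 187.8 L·cmH2O/min.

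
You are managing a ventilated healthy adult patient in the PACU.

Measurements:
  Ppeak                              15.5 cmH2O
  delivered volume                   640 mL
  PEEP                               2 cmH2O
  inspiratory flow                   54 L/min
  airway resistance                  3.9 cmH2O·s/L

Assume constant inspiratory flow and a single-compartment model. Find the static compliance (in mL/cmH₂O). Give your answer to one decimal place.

Flow: 54 L/min ÷ 60 = 0.9 L/s.
Equation of motion (constant flow): PIP = Vt/C + R·V̇ + PEEP.
Vt/C = PIP − R·V̇ − PEEP = 15.5 − 3.9×0.9 − 2 = 15.5 − 3.51 − 2 = 9.99 cmH2O.
C = Vt / 9.99 = 640 / 9.99 = 64.064 mL/cmH2O.

64.1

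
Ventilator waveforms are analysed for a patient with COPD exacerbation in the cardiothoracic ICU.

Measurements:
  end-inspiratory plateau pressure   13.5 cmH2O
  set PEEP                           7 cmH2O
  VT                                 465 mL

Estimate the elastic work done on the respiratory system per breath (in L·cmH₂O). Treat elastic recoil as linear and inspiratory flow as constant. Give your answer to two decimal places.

Elastic work ≈ ½ × (Pplat − PEEP) × Vt = 0.5 × (13.5 − 7) × 0.465 L = 0.5 × 6.5 × 0.465 = 1.511 L·cmH2O.

1.51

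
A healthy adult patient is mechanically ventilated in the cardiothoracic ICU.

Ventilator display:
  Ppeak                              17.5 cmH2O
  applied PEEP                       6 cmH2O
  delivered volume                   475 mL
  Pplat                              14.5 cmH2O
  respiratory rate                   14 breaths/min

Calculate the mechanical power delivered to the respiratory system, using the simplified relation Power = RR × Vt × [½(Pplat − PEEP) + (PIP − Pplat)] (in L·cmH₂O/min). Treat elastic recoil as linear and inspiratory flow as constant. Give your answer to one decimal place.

Per-breath work = Vt × [½(Pplat−PEEP) + (PIP−Pplat)] = 0.475 × [0.5×8.5 + 3.0] = 0.475 × 7.25 = 3.444 L·cmH2O.
Power = 14 × 3.444 = 48.216 L·cmH2O/min.

48.2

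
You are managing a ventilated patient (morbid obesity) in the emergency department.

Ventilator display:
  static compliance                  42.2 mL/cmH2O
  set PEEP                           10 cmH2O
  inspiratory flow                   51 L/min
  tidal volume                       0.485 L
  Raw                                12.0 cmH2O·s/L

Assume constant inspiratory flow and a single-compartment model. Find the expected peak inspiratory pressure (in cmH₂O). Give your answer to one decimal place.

31.7

Flow: 51 L/min ÷ 60 = 0.85 L/s.
Equation of motion (constant flow): PIP = Vt/C + R·V̇ + PEEP.
PIP = 485/42.2 + 12.0×0.85 + 10 = 11.493 + 10.2 + 10 = 31.693 cmH2O.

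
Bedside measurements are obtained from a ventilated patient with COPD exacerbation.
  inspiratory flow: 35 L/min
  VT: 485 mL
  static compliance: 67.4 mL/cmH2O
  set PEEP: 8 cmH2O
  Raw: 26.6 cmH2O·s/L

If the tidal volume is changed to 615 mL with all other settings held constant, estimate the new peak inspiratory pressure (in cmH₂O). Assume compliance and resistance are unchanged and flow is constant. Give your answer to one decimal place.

32.6

Flow: 35 L/min ÷ 60 = 0.5833 L/s.
PIP = Vt/C + R·V̇ + PEEP (constant-flow equation of motion).
Only the elastic term changes: ΔPIP = ΔVt / C = (615 − 485) / 67.4 = 1.929 cmH2O.
Original PIP = 485/67.4 + 26.6×0.5833 + 8 = 30.712 cmH2O; new PIP = 30.712 + (1.929) = 32.641 cmH2O.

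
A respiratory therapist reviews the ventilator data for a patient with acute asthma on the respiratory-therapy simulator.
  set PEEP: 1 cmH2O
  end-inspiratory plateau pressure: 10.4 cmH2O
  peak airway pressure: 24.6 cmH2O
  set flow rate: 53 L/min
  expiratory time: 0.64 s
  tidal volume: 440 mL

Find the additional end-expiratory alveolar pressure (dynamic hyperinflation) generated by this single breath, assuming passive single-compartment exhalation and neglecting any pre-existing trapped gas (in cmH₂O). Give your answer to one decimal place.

Flow: 53 L/min ÷ 60 = 0.8833 L/s.
R = (PIP − Pplat)/V̇ = (24.6 − 10.4) / 0.8833 = 14.2/0.8833 = 16.076 cmH2O·s/L.
C = Vt/(Pplat − PEEP) = 440.0 / (10.4 − 1) = 440.0/9.4 = 46.809 mL/cmH2O.
τ = R × C = 16.076 × 0.04681 L/cmH2O = 0.7525 s.
Fraction remaining = e^(−Te/τ) = e^(−0.64/0.7525) = 0.4272; trapped volume = 440.0 × 0.4272 = 187.97 mL.
Additional alveolar pressure from trapping ≈ V_trapped / C = 187.97 / 46.809 = 4.016 cmH2O.

4.0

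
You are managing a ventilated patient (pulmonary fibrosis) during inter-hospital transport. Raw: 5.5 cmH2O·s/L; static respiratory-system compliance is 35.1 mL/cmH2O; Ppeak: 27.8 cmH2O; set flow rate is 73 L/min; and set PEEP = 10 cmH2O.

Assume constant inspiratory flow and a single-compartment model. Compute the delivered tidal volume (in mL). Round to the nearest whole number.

Flow: 73 L/min ÷ 60 = 1.2167 L/s.
Equation of motion (constant flow): PIP = Vt/C + R·V̇ + PEEP.
Vt/C = PIP − R·V̇ − PEEP = 27.8 − 6.692 − 10 = 11.108 cmH2O.
Vt = C × 11.108 = 35.1 × 11.108 = 389.89 mL.

390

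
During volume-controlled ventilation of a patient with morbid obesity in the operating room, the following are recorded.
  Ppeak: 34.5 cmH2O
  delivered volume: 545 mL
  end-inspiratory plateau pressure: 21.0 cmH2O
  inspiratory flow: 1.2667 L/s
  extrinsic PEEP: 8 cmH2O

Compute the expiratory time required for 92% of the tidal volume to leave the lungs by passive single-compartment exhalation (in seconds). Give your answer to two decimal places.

1.13

R = (PIP − Pplat)/V̇ = (34.5 − 21.0) / 1.2667 = 13.5/1.2667 = 10.658 cmH2O·s/L.
C = Vt/(Pplat − PEEP) = 545.0 / (21.0 − 8) = 545.0/13.0 = 41.923 mL/cmH2O.
τ = R × C = 10.658 × 0.04192 L/cmH2O = 0.4468 s.
t = −τ·ln(1 − 0.92) = −0.4468·ln(0.08) = 1.128 s.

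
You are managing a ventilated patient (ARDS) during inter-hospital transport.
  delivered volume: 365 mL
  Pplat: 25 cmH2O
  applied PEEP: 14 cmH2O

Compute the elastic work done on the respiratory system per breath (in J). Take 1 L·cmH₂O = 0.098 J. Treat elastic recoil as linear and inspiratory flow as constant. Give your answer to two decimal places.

0.20

Elastic work ≈ ½ × (Pplat − PEEP) × Vt = 0.5 × (25 − 14) × 0.365 L = 0.5 × 11.0 × 0.365 = 2.008 L·cmH2O.
× 0.098 J/(L·cmH2O) → 0.1968 J.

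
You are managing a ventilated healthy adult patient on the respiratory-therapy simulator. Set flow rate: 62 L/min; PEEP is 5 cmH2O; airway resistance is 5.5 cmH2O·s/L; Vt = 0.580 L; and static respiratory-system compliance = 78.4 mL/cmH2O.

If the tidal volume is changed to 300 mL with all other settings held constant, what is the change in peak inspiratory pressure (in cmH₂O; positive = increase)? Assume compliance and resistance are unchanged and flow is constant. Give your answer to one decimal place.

PIP = Vt/C + R·V̇ + PEEP (constant-flow equation of motion).
Only the elastic term changes: ΔPIP = ΔVt / C = (300 − 580) / 78.4 = -3.571 cmH2O.

-3.6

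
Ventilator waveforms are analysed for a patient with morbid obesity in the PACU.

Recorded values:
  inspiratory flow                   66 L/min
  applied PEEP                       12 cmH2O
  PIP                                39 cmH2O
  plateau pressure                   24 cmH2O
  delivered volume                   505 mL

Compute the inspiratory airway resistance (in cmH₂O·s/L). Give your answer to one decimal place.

13.6

Flow: 66 L/min ÷ 60 = 1.1 L/s.
Raw = (PIP − Pplat) / flow = (39 − 24) / 1.1 = 15.0 / 1.1 = 13.636 cmH2O·s/L.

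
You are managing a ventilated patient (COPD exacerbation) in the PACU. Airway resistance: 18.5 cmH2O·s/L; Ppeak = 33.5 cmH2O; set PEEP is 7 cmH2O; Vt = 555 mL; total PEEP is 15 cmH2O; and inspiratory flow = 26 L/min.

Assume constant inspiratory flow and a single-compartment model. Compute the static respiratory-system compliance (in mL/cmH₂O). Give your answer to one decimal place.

52.9

Flow: 26 L/min ÷ 60 = 0.4333 L/s.
Total PEEP = 15 cmH2O (set 7 + intrinsic 8); this is the baseline alveolar pressure.
Equation of motion (constant flow): PIP = Vt/C + R·V̇ + PEEP.
Vt/C = PIP − R·V̇ − PEEP = 33.5 − 18.5×0.4333 − 15 = 33.5 − 8.016 − 15 = 10.484 cmH2O.
C = Vt / 10.484 = 555 / 10.484 = 52.938 mL/cmH2O.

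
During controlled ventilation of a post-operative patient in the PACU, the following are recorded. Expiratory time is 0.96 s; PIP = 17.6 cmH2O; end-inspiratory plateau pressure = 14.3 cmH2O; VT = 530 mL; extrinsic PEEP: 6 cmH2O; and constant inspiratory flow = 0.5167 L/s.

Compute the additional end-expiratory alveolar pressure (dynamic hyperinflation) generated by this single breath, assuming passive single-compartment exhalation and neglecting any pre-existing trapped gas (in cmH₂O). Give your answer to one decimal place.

0.8

R = (PIP − Pplat)/V̇ = (17.6 − 14.3) / 0.5167 = 3.3/0.5167 = 6.387 cmH2O·s/L.
C = Vt/(Pplat − PEEP) = 530.0 / (14.3 − 6) = 530.0/8.3 = 63.855 mL/cmH2O.
τ = R × C = 6.387 × 0.06386 L/cmH2O = 0.4079 s.
Fraction remaining = e^(−Te/τ) = e^(−0.96/0.4079) = 0.09503; trapped volume = 530.0 × 0.09503 = 50.366 mL.
Additional alveolar pressure from trapping ≈ V_trapped / C = 50.366 / 63.855 = 0.7888 cmH2O.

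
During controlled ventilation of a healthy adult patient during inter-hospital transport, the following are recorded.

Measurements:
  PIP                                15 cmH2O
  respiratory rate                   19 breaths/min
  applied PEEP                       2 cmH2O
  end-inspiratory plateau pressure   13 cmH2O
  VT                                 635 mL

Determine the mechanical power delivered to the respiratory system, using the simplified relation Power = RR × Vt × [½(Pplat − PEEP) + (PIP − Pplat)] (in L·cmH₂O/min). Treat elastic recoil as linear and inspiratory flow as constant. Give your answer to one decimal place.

Per-breath work = Vt × [½(Pplat−PEEP) + (PIP−Pplat)] = 0.635 × [0.5×11.0 + 2.0] = 0.635 × 7.5 = 4.763 L·cmH2O.
Power = 19 × 4.763 = 90.497 L·cmH2O/min.

90.5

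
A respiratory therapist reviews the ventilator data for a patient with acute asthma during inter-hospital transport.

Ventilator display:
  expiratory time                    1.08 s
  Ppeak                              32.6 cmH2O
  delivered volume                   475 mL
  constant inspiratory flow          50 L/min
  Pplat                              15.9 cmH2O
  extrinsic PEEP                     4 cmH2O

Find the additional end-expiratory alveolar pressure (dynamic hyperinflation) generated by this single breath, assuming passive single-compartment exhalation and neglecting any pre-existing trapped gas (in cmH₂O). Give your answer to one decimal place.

3.1

Flow: 50 L/min ÷ 60 = 0.8333 L/s.
R = (PIP − Pplat)/V̇ = (32.6 − 15.9) / 0.8333 = 16.7/0.8333 = 20.041 cmH2O·s/L.
C = Vt/(Pplat − PEEP) = 475.0 / (15.9 − 4) = 475.0/11.9 = 39.916 mL/cmH2O.
τ = R × C = 20.041 × 0.03992 L/cmH2O = 0.8 s.
Fraction remaining = e^(−Te/τ) = e^(−1.08/0.8) = 0.2592; trapped volume = 475.0 × 0.2592 = 123.12 mL.
Additional alveolar pressure from trapping ≈ V_trapped / C = 123.12 / 39.916 = 3.084 cmH2O.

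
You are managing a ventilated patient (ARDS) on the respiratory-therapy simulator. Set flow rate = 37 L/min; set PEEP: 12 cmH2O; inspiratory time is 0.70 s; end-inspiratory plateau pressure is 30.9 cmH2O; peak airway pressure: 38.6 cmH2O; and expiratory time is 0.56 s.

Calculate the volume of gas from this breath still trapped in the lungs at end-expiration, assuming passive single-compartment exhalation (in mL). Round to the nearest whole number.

61

Flow: 37 L/min ÷ 60 = 0.6167 L/s.
Vt = flow × Ti = 0.6167 L/s × 0.70 s × 1000 mL/L = 431.69 mL.
R = (PIP − Pplat)/V̇ = (38.6 − 30.9) / 0.6167 = 7.7/0.6167 = 12.486 cmH2O·s/L.
C = Vt/(Pplat − PEEP) = 431.69 / (30.9 − 12) = 431.69/18.9 = 22.841 mL/cmH2O.
τ = R × C = 12.486 × 0.02284 L/cmH2O = 0.2852 s.
Fraction remaining = e^(−Te/τ) = e^(−0.56/0.2852) = 0.1404.
Trapped volume = 431.69 × 0.1404 = 60.609 mL.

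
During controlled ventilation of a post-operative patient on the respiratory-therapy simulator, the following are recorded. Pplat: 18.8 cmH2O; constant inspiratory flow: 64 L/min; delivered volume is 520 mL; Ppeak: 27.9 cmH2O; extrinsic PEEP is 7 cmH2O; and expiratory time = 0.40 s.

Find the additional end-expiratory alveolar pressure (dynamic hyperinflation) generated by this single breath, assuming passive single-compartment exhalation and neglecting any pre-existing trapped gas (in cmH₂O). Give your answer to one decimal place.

4.1

Flow: 64 L/min ÷ 60 = 1.0667 L/s.
R = (PIP − Pplat)/V̇ = (27.9 − 18.8) / 1.0667 = 9.1/1.0667 = 8.531 cmH2O·s/L.
C = Vt/(Pplat − PEEP) = 520.0 / (18.8 − 7) = 520.0/11.8 = 44.068 mL/cmH2O.
τ = R × C = 8.531 × 0.04407 L/cmH2O = 0.376 s.
Fraction remaining = e^(−Te/τ) = e^(−0.40/0.376) = 0.3451; trapped volume = 520.0 × 0.3451 = 179.45 mL.
Additional alveolar pressure from trapping ≈ V_trapped / C = 179.45 / 44.068 = 4.072 cmH2O.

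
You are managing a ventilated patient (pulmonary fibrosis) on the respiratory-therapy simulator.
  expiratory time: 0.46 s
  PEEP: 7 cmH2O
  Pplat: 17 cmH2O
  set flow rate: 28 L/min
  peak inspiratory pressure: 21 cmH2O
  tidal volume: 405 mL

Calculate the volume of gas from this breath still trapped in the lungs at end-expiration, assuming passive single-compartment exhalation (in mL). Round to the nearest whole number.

Flow: 28 L/min ÷ 60 = 0.4667 L/s.
R = (PIP − Pplat)/V̇ = (21 − 17) / 0.4667 = 4.0/0.4667 = 8.571 cmH2O·s/L.
C = Vt/(Pplat − PEEP) = 405.0 / (17 − 7) = 405.0/10.0 = 40.5 mL/cmH2O.
τ = R × C = 8.571 × 0.0405 L/cmH2O = 0.3471 s.
Fraction remaining = e^(−Te/τ) = e^(−0.46/0.3471) = 0.2657.
Trapped volume = 405.0 × 0.2657 = 107.61 mL.

108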